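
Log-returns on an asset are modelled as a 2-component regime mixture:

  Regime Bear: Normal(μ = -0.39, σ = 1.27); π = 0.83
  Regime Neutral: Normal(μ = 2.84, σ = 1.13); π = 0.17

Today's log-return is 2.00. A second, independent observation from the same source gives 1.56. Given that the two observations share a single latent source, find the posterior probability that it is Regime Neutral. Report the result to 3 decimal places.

0.664

The responsibility of component k is π_k f_k(x) divided by Σ_j π_j f_j(x).
Since both observations come from the same component, the likelihood for component k is f_k(x₁)·f_k(x₂).
  f_Bear = [(1/(1.27·√(2π)))·exp(−(2.00−-0.39)²/(2·1.27²)) = 0.314128·exp(-1.77075) = 0.053466] × [0.0966429] = 0.0051671
  f_Neutral = [(1/(1.13·√(2π)))·exp(−(2.00−2.84)²/(2·1.13²)) = 0.353046·exp(-0.27629) = 0.267817] × [0.18587] = 0.0497791
Prior × likelihood for each component:
  π_Bear·f_Bear = 0.83 × 0.0051671 = 0.0042887
  π_Neutral·f_Neutral = 0.17 × 0.0497791 = 0.00846245
Normaliser: 0.0042887 + 0.00846245 = 0.0127511
Responsibility of Regime Neutral: 0.00846245 / 0.0127511 ≈ 0.664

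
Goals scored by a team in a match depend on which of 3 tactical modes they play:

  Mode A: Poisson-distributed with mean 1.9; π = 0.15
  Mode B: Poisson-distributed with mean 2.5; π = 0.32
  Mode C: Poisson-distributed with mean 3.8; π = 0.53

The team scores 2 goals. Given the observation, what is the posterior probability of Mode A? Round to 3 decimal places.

0.195

By Bayes' theorem, P(k | x) = w_k f_k(x) / Σ_j w_j f_j(x).
Evaluate each component's likelihood at the observed value:
  p_A = 0.269971
  p_B = 0.256516
  p_C = 0.161517
Unnormalised posteriors:
  w_A·p_A = 0.15 × 0.269971 = 0.0404957
  w_B·p_B = 0.32 × 0.256516 = 0.082085
  w_C·p_C = 0.53 × 0.161517 = 0.085604
Evidence: 0.0404957 + 0.082085 + 0.085604 = 0.208185
P(Mode A | data) ≈ 0.195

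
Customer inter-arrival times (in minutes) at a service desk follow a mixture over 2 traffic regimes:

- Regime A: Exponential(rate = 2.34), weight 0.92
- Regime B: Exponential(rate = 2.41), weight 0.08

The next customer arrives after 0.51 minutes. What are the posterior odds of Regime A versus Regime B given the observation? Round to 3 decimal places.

11.572

Since P(k|x) ∝ w_k f_k(x), the posterior odds are w_i f_i(x) / (w_j f_j(x)).
Evaluate each component's likelihood at the observed value:
  L_A = 2.34·e^(−2.34·0.51) = 2.34·e^(−1.1934) = 0.709461
  L_B = 2.41·e^(−2.41·0.51) = 2.41·e^(−1.2291) = 0.705059
Odds = (0.92/0.08) × (0.709461/0.705059) = 11.5 × 1.00624 ≈ 11.572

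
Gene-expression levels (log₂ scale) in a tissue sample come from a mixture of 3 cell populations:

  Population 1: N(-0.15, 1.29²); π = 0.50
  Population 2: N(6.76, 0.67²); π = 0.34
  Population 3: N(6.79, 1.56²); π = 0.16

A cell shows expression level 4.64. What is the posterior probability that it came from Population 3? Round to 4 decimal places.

By Bayes' theorem, P(k | x) = w_k f_k(x) / Σ_j w_j f_j(x).
Normal densities:
  f_1 = 0.000313589
  f_2 = 0.00398796
  f_3 = 0.0989294
Weight by the priors:
  w_1·f_1 = 0.50 × 0.000313589 = 0.000156795
  w_2·f_2 = 0.34 × 0.00398796 = 0.00135591
  w_3·f_3 = 0.16 × 0.0989294 = 0.0158287
Sum: 0.000156795 + 0.00135591 + 0.0158287 = 0.0173414
So the posterior for Population 3 is 0.0158287 / 0.0173414 ≈ 0.9128.

0.9128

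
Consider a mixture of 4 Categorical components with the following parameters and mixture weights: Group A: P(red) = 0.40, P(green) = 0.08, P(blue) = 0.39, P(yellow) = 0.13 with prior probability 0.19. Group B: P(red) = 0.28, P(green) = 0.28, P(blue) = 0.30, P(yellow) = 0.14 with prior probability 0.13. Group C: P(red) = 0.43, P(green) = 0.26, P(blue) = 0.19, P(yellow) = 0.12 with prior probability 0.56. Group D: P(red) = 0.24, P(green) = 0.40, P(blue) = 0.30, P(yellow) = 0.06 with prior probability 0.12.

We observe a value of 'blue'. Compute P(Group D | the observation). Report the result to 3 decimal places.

By Bayes' theorem, P(k | x) = P(Z=k) f_k(x) / Σ_j P(Z=j) f_j(x).
Evaluate each component's likelihood at the observed value:
  p_A = 0.39
  p_B = 0.3
  p_C = 0.19
  p_D = 0.3
Prior × likelihood for each component:
  P(Z=A)·p_A = 0.19 × 0.39 = 0.0741
  P(Z=B)·p_B = 0.13 × 0.3 = 0.039
  P(Z=C)·p_C = 0.56 × 0.19 = 0.1064
  P(Z=D)·p_D = 0.12 × 0.3 = 0.036
Normaliser: 0.0741 + 0.039 + 0.1064 + 0.036 = 0.2555
P(Group D | data) = 0.036 / 0.2555 ≈ 0.141

0.141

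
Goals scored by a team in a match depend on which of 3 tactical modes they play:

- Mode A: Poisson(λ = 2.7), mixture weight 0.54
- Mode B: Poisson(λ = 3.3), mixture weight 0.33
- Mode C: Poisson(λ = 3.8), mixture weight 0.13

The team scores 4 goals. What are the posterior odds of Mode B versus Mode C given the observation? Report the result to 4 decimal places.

2.3803

Only the two components matter; the odds are (π_i f_i(x)) / (π_j f_j(x)).
Poisson probabilities:
  p_A = e^(−2.7)·2.7^4/4! = 0.148816
  p_B = e^(−3.3)·3.3^4/4! = 0.182252
  p_C = e^(−3.8)·3.8^4/4! = 0.194359
0.0601432 / 0.0252666 ≈ 2.3803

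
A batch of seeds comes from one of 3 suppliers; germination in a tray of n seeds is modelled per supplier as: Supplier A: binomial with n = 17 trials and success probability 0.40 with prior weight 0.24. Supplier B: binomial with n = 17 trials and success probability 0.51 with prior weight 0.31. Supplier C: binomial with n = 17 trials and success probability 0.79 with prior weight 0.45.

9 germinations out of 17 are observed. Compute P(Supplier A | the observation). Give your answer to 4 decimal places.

Apply Bayes' rule: the posterior for each component is proportional to its prior times its likelihood at x.
Evaluate each component's likelihood at the observed value:
  L_A = 0.107037
  L_B = 0.188575
  L_C = 0.01102
Unnormalised posteriors:
  P(Z=A)·L_A = 0.24 × 0.107037 = 0.0256889
  P(Z=B)·L_B = 0.31 × 0.188575 = 0.0584584
  P(Z=C)·L_C = 0.45 × 0.01102 = 0.00495902
Marginal: 0.0256889 + 0.0584584 + 0.00495902 = 0.0891063
Responsibility of Supplier A: 0.0256889 / 0.0891063 ≈ 0.2883

0.2883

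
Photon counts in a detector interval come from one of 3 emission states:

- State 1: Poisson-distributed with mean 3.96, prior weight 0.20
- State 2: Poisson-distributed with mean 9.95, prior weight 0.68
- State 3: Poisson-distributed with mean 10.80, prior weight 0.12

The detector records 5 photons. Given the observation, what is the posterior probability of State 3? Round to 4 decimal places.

By Bayes' theorem, P(k | x) = w_k f_k(x) / Σ_j w_j f_j(x).
Poisson probabilities:
  p_1 = 0.154699
  p_2 = 0.0387886
  p_3 = 0.024978
Multiply by the mixture weights:
  w_1·p_1 = 0.20 × 0.154699 = 0.0309399
  w_2·p_2 = 0.68 × 0.0387886 = 0.0263762
  w_3·p_3 = 0.12 × 0.024978 = 0.00299736
Evidence: 0.0309399 + 0.0263762 + 0.00299736 = 0.0603135
P(State 3 | data) = 0.00299736 / 0.0603135 ≈ 0.0497

0.0497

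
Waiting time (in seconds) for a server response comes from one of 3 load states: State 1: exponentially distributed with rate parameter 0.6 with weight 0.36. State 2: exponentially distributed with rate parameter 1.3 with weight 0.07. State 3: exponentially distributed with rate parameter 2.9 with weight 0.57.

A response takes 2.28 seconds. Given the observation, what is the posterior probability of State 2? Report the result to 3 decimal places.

0.076

P(component k | x) = P(Z=k)·f_k(x) / marginal(x), where marginal(x) = Σ_j P(Z=j)·f_j(x).
Evaluate each component's likelihood at the observed value:
  f_1 = 0.152769
  f_2 = 0.0670957
  f_3 = 0.00389801
Unnormalised posteriors:
  P(Z=1)·f_1 = 0.36 × 0.152769 = 0.054997
  P(Z=2)·f_2 = 0.07 × 0.0670957 = 0.0046967
  P(Z=3)·f_3 = 0.57 × 0.00389801 = 0.00222187
Evidence: 0.054997 + 0.0046967 + 0.00222187 = 0.0619155
Responsibility of State 2: 0.0046967 / 0.0619155 ≈ 0.076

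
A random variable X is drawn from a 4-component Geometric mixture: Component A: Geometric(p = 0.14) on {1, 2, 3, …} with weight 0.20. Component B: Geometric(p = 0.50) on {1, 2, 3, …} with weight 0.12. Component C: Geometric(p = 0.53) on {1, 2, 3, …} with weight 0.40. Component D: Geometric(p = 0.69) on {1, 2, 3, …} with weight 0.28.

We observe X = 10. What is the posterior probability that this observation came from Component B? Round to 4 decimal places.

0.0155

Posterior ∝ prior × likelihood, so P(k | x) ∝ π_k f_k(x); normalise over all components.
Component likelihoods at x = 10:
  p_A = 0.0360258
  p_B = 0.000976562
  p_C = 0.000593139
  p_D = 1.82433e-05
Weight by the priors:
  π_A·p_A = 0.20 × 0.0360258 = 0.00720517
  π_B·p_B = 0.12 × 0.000976562 = 0.000117187
  π_C·p_C = 0.40 × 0.000593139 = 0.000237256
  π_D·p_D = 0.28 × 1.82433e-05 = 5.10814e-06
Sum: 0.00720517 + 0.000117187 + 0.000237256 + 5.10814e-06 = 0.00756472
So the posterior for Component B is 0.000117187 / 0.00756472 ≈ 0.0155.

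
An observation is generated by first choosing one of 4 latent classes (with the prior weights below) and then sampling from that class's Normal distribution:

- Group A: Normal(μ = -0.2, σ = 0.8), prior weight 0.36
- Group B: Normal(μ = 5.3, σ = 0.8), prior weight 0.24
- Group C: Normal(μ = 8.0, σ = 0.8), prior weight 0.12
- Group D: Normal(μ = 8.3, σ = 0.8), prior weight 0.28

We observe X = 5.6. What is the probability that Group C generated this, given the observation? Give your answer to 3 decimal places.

0.006

P(component k | x) = w_k·f_k(x) / marginal(x), where marginal(x) = Σ_j w_j·f_j(x).
Component likelihoods at x = 5.6:
  p_A = (1/(0.8·√(2π)))·exp(−(5.6−-0.2)²/(2·0.8²)) = 0.498678·exp(-26.28125) = 1.92317e-12
  p_B = (1/(0.8·√(2π)))·exp(−(5.6−5.3)²/(2·0.8²)) = 0.498678·exp(-0.07031) = 0.464819
  p_C = (1/(0.8·√(2π)))·exp(−(5.6−8.0)²/(2·0.8²)) = 0.498678·exp(-4.50000) = 0.00553981
  p_D = (1/(0.8·√(2π)))·exp(−(5.6−8.3)²/(2·0.8²)) = 0.498678·exp(-5.69531) = 0.0016764
Prior × likelihood for each component:
  w_A·p_A = 0.36 × 1.92317e-12 = 6.92342e-13
  w_B·p_B = 0.24 × 0.464819 = 0.111557
  w_C·p_C = 0.12 × 0.00553981 = 0.000664777
  w_D·p_D = 0.28 × 0.0016764 = 0.000469392
Sum: 6.92342e-13 + 0.111557 + 0.000664777 + 0.000469392 = 0.112691
Responsibility of Group C: 0.000664777 / 0.112691 ≈ 0.006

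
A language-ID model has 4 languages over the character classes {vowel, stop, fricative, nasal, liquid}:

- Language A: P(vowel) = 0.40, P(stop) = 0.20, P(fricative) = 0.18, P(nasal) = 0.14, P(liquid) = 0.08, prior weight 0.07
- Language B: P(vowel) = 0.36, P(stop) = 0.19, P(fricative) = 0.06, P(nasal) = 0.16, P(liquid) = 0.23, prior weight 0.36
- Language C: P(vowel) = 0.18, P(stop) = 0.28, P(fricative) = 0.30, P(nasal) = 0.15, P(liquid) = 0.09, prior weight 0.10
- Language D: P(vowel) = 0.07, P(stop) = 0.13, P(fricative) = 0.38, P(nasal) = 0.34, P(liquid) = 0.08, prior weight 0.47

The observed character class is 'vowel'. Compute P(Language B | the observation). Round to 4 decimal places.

Posterior ∝ prior × likelihood, so P(k | x) ∝ π_k f_k(x); normalise over all components.
Component likelihoods at x = 'vowel':
  p_A = P(vowel | comp) = 0.40
  p_B = P(vowel | comp) = 0.36
  p_C = P(vowel | comp) = 0.18
  p_D = P(vowel | comp) = 0.07
Weight by the priors:
  π_A·p_A = 0.07 × 0.4 = 0.028
  π_B·p_B = 0.36 × 0.36 = 0.1296
  π_C·p_C = 0.10 × 0.18 = 0.018
  π_D·p_D = 0.47 × 0.07 = 0.0329
Denominator: 0.028 + 0.1296 + 0.018 + 0.0329 = 0.2085
P(Language B | x) = 0.1296 / 0.2085 ≈ 0.6216

0.6216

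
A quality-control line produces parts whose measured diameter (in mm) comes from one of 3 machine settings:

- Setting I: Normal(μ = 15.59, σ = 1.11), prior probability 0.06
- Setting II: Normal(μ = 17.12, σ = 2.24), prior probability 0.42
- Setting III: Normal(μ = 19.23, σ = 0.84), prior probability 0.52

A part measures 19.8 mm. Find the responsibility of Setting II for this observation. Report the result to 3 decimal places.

0.157

Apply Bayes' rule: the posterior for each component is proportional to its prior times its likelihood at x.
Evaluate each component's likelihood at the observed value:
  f_I = (1/(1.11·√(2π)))·exp(−(19.8−15.59)²/(2·1.11²)) = 0.359407·exp(-7.19264) = 0.000270311
  f_II = (1/(2.24·√(2π)))·exp(−(19.8−17.12)²/(2·2.24²)) = 0.178099·exp(-0.71572) = 0.087062
  f_III = (1/(0.84·√(2π)))·exp(−(19.8−19.23)²/(2·0.84²)) = 0.474931·exp(-0.23023) = 0.377262
Unnormalised posteriors:
  w_I·f_I = 0.06 × 0.000270311 = 1.62187e-05
  w_II·f_II = 0.42 × 0.087062 = 0.036566
  w_III·f_III = 0.52 × 0.377262 = 0.196176
Sum: 1.62187e-05 + 0.036566 + 0.196176 = 0.232759
So the posterior for Setting II is 0.036566 / 0.232759 ≈ 0.157.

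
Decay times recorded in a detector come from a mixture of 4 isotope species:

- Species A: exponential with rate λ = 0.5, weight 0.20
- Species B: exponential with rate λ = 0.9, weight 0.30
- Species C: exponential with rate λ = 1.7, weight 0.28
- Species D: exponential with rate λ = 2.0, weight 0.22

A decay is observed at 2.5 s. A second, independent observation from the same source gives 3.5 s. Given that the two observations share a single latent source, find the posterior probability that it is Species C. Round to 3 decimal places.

Apply Bayes' rule: the posterior for each component is proportional to its prior times its likelihood at x.
Since both observations come from the same component, the likelihood for component k is f_k(x₁)·f_k(x₂).
  L_A = [0.5·e^(−0.5·2.5) = 0.5·e^(−1.2500) = 0.143252] × [0.086887] = 0.0124468
  L_B = [0.9·e^(−0.9·2.5) = 0.9·e^(−2.2500) = 0.0948593] × [0.0385669] = 0.00365843
  L_C = [1.7·e^(−1.7·2.5) = 1.7·e^(−4.2500) = 0.0242492] × [0.00442993] = 0.000107422
  L_D = [2.0·e^(−2.0·2.5) = 2.0·e^(−5.0000) = 0.0134759] × [0.00182376] = 2.45768e-05
Unnormalised posteriors:
  π_A·L_A = 0.20 × 0.0124468 = 0.00248935
  π_B·L_B = 0.30 × 0.00365843 = 0.00109753
  π_C·L_C = 0.28 × 0.000107422 = 3.00782e-05
  π_D·L_D = 0.22 × 2.45768e-05 = 5.40691e-06
Normaliser: 0.00248935 + 0.00109753 + 3.00782e-05 + 5.40691e-06 = 0.00362237
Responsibility of Species C: 3.00782e-05 / 0.00362237 ≈ 0.008

0.008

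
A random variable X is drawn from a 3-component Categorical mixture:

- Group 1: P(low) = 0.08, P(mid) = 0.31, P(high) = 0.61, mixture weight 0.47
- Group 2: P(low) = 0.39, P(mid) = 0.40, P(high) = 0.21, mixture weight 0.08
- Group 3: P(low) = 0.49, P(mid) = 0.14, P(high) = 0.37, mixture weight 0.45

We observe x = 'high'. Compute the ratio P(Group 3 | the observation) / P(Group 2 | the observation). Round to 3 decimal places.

The posterior odds equal the prior odds times the likelihood ratio: (π_i/π_j)·(f_i(x)/f_j(x)).
Categorical probabilities:
  L_1 = 0.61
  L_2 = 0.21
  L_3 = 0.37
Posterior odds = (π_3·L_3) / (π_2·L_2) = (0.45·0.37) / (0.08·0.21) = 0.1665 / 0.0168 ≈ 9.911

9.911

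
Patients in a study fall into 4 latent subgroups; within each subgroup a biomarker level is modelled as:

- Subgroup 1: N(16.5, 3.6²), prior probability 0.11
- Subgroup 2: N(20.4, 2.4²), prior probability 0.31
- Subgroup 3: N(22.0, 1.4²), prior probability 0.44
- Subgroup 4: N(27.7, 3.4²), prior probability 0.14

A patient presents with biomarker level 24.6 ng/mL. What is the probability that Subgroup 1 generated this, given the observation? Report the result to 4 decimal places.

The responsibility of component k is w_k f_k(x) divided by Σ_j w_j f_j(x).
Normal densities:
  f_1 = (1/(3.6·√(2π)))·exp(−(24.6−16.5)²/(2·3.6²)) = 0.110817·exp(-2.53125) = 0.00881657
  f_2 = (1/(2.4·√(2π)))·exp(−(24.6−20.4)²/(2·2.4²)) = 0.166226·exp(-1.53125) = 0.0359489
  f_3 = (1/(1.4·√(2π)))·exp(−(24.6−22.0)²/(2·1.4²)) = 0.284959·exp(-1.72449) = 0.0507979
  f_4 = (1/(3.4·√(2π)))·exp(−(24.6−27.7)²/(2·3.4²)) = 0.117336·exp(-0.41566) = 0.0774307
Prior × likelihood for each component:
  w_1·f_1 = 0.11 × 0.00881657 = 0.000969823
  w_2·f_2 = 0.31 × 0.0359489 = 0.0111442
  w_3·f_3 = 0.44 × 0.0507979 = 0.0223511
  w_4·f_4 = 0.14 × 0.0774307 = 0.0108403
Marginal: 0.000969823 + 0.0111442 + 0.0223511 + 0.0108403 = 0.0453053
So the posterior for Subgroup 1 is 0.000969823 / 0.0453053 ≈ 0.0214.

0.0214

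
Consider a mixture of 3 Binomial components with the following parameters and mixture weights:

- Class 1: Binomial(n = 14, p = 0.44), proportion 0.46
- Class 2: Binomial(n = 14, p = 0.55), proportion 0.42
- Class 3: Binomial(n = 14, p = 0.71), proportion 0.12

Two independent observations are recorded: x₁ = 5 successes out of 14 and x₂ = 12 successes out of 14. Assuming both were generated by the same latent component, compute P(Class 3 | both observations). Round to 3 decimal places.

Apply Bayes' rule: the posterior for each component is proportional to its prior times its likelihood at x.
Since both observations come from the same component, the likelihood for component k is f_k(x₁)·f_k(x₂).
  f_1 = [0.178821] × [0.00150262] = 0.000268701
  f_2 = [0.0762413] × [0.0141195] = 0.00107649
  f_3 = [0.00524008] × [0.125585] = 0.000658075
Multiply by the mixture weights:
  π_1·f_1 = 0.46 × 0.000268701 = 0.000123602
  π_2·f_2 = 0.42 × 0.00107649 = 0.000452125
  π_3·f_3 = 0.12 × 0.000658075 = 7.8969e-05
Normaliser: 0.000123602 + 0.000452125 + 7.8969e-05 = 0.000654696
P(Class 3 | x) ≈ 0.121

0.121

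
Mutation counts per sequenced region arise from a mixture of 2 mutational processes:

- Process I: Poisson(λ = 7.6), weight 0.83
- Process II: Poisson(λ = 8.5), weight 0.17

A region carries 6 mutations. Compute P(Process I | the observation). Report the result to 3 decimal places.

The responsibility of component k is π_k f_k(x) divided by Σ_j π_j f_j(x).
Poisson probabilities:
  f_I = 0.13394
  f_II = 0.106581
Multiply by the mixture weights:
  π_I·f_I = 0.83 × 0.13394 = 0.11117
  π_II·f_II = 0.17 × 0.106581 = 0.0181187
Normaliser: 0.11117 + 0.0181187 = 0.129289
P(Process I | x) ≈ 0.860

0.860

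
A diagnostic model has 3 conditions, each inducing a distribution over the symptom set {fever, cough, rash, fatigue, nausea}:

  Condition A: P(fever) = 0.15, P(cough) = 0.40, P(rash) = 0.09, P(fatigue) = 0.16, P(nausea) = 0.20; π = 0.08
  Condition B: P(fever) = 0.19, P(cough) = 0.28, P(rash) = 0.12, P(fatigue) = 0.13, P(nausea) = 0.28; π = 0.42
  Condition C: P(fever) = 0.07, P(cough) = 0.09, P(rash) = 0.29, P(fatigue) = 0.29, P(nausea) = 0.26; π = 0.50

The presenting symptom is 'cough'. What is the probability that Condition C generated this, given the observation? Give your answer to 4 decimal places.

By Bayes' theorem, P(k | x) = w_k f_k(x) / Σ_j w_j f_j(x).
Evaluate each component's likelihood at the observed value:
  p_A = P(cough | comp) = 0.40
  p_B = P(cough | comp) = 0.28
  p_C = P(cough | comp) = 0.09
Prior × likelihood for each component:
  w_A·p_A = 0.08 × 0.4 = 0.032
  w_B·p_B = 0.42 × 0.28 = 0.1176
  w_C·p_C = 0.50 × 0.09 = 0.045
Sum: 0.032 + 0.1176 + 0.045 = 0.1946
So the posterior for Condition C is 0.045 / 0.1946 ≈ 0.2312.

0.2312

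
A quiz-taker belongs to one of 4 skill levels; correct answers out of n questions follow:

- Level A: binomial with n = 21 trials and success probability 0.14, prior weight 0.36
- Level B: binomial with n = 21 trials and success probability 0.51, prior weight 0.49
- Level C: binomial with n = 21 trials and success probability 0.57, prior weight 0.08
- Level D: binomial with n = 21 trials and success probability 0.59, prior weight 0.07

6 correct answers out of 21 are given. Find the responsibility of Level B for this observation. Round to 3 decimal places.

Posterior ∝ prior × likelihood, so P(k | x) ∝ π_k f_k(x); normalise over all components.
Component likelihoods at x = 6 correct answers out of 21:
  L_A = C(21,6)·0.14^6·0.86^15 = 54264·7.52954e-06·0.104106 = 0.042536
  L_B = C(21,6)·0.51^6·0.49^15 = 54264·0.0175963·2.25393e-05 = 0.0215216
  L_C = C(21,6)·0.57^6·0.43^15 = 54264·0.0342964·3.17707e-06 = 0.00591273
  L_D = C(21,6)·0.59^6·0.41^15 = 54264·0.0421805·1.5551e-06 = 0.00355944
Weight by the priors:
  π_A·L_A = 0.36 × 0.042536 = 0.015313
  π_B·L_B = 0.49 × 0.0215216 = 0.0105456
  π_C·L_C = 0.08 × 0.00591273 = 0.000473018
  π_D·L_D = 0.07 × 0.00355944 = 0.000249161
Evidence: 0.015313 + 0.0105456 + 0.000473018 + 0.000249161 = 0.0265807
Responsibility of Level B: 0.0105456 / 0.0265807 ≈ 0.397

0.397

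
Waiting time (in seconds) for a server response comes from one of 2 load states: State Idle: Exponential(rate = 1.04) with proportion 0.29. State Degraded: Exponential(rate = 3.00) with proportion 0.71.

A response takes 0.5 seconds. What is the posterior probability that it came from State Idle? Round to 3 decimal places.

By Bayes' theorem, P(k | x) = π_k f_k(x) / Σ_j π_j f_j(x).
Component likelihoods at x = 0.5 seconds:
  p_Idle = 1.04·e^(−1.04·0.5) = 1.04·e^(−0.5200) = 0.618301
  p_Degraded = 3.00·e^(−3.00·0.5) = 3.00·e^(−1.5000) = 0.66939
Multiply by the mixture weights:
  π_Idle·p_Idle = 0.29 × 0.618301 = 0.179307
  π_Degraded·p_Degraded = 0.71 × 0.66939 = 0.475267
Normaliser: 0.179307 + 0.475267 = 0.654575
So the posterior for State Idle is 0.179307 / 0.654575 ≈ 0.274.

0.274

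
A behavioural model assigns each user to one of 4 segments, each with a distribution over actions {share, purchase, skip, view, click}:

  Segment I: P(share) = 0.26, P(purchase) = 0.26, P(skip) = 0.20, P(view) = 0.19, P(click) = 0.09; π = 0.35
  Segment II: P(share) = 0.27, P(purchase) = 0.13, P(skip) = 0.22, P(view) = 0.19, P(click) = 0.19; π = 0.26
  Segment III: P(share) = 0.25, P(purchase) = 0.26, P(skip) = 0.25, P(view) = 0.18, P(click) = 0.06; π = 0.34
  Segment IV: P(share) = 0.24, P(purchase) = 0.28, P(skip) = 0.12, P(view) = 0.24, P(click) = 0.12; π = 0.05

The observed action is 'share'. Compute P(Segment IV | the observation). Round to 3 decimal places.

The responsibility of component k is P(Z=k) f_k(x) divided by Σ_j P(Z=j) f_j(x).
Categorical probabilities:
  f_I = 0.26
  f_II = 0.27
  f_III = 0.25
  f_IV = 0.24
Weight by the priors:
  P(Z=I)·f_I = 0.35 × 0.26 = 0.091
  P(Z=II)·f_II = 0.26 × 0.27 = 0.0702
  P(Z=III)·f_III = 0.34 × 0.25 = 0.085
  P(Z=IV)·f_IV = 0.05 × 0.24 = 0.012
Evidence: 0.091 + 0.0702 + 0.085 + 0.012 = 0.2582
P(Segment IV | x) ≈ 0.046

0.046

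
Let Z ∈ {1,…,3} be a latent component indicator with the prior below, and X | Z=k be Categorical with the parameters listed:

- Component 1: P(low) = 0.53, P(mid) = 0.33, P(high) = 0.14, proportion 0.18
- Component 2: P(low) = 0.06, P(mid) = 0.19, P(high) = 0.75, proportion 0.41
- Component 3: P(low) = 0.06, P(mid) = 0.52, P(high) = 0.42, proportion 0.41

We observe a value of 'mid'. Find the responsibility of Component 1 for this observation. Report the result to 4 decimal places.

0.1695

Posterior ∝ prior × likelihood, so P(k | x) ∝ π_k f_k(x); normalise over all components.
Component likelihoods at x = 'mid':
  p_1 = P(mid | comp) = 0.33
  p_2 = P(mid | comp) = 0.19
  p_3 = P(mid | comp) = 0.52
Weight by the priors:
  π_1·p_1 = 0.18 × 0.33 = 0.0594
  π_2·p_2 = 0.41 × 0.19 = 0.0779
  π_3·p_3 = 0.41 × 0.52 = 0.2132
Marginal: 0.0594 + 0.0779 + 0.2132 = 0.3505
So the posterior for Component 1 is 0.0594 / 0.3505 ≈ 0.1695.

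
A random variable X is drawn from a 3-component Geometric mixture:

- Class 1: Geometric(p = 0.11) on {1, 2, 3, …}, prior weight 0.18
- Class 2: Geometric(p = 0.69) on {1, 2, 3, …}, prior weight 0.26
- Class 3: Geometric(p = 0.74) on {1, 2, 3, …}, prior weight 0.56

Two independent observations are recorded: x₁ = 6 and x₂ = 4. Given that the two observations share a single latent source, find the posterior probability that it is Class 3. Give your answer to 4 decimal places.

Posterior ∝ prior × likelihood, so P(k | x) ∝ π_k f_k(x); normalise over all components.
Since both observations come from the same component, the likelihood for component k is f_k(x₁)·f_k(x₂).
  L_1 = [0.0614247] × [0.0775466] = 0.00476327
  L_2 = [0.00197541] × [0.0205558] = 4.06061e-05
  L_3 = [0.000879222] × [0.0130062] = 1.14354e-05
Unnormalised posteriors:
  π_1·L_1 = 0.18 × 0.00476327 = 0.000857389
  π_2·L_2 = 0.26 × 4.06061e-05 = 1.05576e-05
  π_3·L_3 = 0.56 × 1.14354e-05 = 6.40381e-06
Marginal: 0.000857389 + 1.05576e-05 + 6.40381e-06 = 0.00087435
So the posterior for Class 3 is 6.40381e-06 / 0.00087435 ≈ 0.0073.

0.0073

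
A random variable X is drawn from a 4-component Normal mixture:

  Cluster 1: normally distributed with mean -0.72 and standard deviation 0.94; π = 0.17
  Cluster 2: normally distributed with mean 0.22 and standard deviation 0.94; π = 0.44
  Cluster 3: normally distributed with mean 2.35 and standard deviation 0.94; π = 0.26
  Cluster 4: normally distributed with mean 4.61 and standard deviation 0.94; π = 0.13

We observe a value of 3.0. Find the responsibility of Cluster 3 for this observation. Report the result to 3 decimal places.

Apply Bayes' rule: the posterior for each component is proportional to its prior times its likelihood at x.
Normal densities:
  L_1 = 0.000168638
  L_2 = 0.00535187
  L_3 = 0.334158
  L_4 = 0.0978963
Unnormalised posteriors:
  w_1·L_1 = 0.17 × 0.000168638 = 2.86685e-05
  w_2·L_2 = 0.44 × 0.00535187 = 0.00235482
  w_3·L_3 = 0.26 × 0.334158 = 0.086881
  w_4·L_4 = 0.13 × 0.0978963 = 0.0127265
Denominator: 2.86685e-05 + 0.00235482 + 0.086881 + 0.0127265 = 0.101991
P(Cluster 3 | x) = 0.086881 / 0.101991 ≈ 0.852

0.852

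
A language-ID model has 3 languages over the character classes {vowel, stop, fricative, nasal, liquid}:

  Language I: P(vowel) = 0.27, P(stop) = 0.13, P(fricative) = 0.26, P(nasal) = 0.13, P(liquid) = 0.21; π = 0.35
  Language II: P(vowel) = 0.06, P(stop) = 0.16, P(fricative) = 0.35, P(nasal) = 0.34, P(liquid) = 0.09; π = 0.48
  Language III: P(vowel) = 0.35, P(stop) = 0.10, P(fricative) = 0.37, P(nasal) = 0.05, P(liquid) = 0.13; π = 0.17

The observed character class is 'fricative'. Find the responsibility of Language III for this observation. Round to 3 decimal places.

0.195

Posterior ∝ prior × likelihood, so P(k | x) ∝ w_k f_k(x); normalise over all components.
Evaluate each component's likelihood at the observed value:
  p_I = P(fricative | comp) = 0.26
  p_II = P(fricative | comp) = 0.35
  p_III = P(fricative | comp) = 0.37
Weight by the priors:
  w_I·p_I = 0.35 × 0.26 = 0.091
  w_II·p_II = 0.48 × 0.35 = 0.168
  w_III·p_III = 0.17 × 0.37 = 0.0629
Sum: 0.091 + 0.168 + 0.0629 = 0.3219
Responsibility of Language III: 0.0629 / 0.3219 ≈ 0.195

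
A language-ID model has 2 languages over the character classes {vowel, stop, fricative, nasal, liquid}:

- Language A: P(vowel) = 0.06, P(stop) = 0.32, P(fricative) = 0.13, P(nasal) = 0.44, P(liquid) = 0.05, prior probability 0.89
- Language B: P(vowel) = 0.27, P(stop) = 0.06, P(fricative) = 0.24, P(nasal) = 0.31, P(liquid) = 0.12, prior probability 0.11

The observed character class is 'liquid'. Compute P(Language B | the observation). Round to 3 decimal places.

By Bayes' theorem, P(k | x) = w_k f_k(x) / Σ_j w_j f_j(x).
Categorical probabilities:
  f_A = P(liquid | comp) = 0.05
  f_B = P(liquid | comp) = 0.12
Weight by the priors:
  w_A·f_A = 0.89 × 0.05 = 0.0445
  w_B·f_B = 0.11 × 0.12 = 0.0132
Marginal: 0.0445 + 0.0132 = 0.0577
P(Language B | 'liquid') ≈ 0.229

0.229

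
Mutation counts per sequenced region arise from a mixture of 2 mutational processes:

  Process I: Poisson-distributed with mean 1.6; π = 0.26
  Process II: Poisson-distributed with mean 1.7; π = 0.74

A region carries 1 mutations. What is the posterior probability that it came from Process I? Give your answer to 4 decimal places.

0.2676

Apply Bayes' rule: the posterior for each component is proportional to its prior times its likelihood at x.
Poisson probabilities:
  p_I = 0.323034
  p_II = 0.310562
Prior × likelihood for each component:
  P(Z=I)·p_I = 0.26 × 0.323034 = 0.083989
  P(Z=II)·p_II = 0.74 × 0.310562 = 0.229816
Sum: 0.083989 + 0.229816 = 0.313805
Responsibility of Process I: 0.083989 / 0.313805 ≈ 0.2676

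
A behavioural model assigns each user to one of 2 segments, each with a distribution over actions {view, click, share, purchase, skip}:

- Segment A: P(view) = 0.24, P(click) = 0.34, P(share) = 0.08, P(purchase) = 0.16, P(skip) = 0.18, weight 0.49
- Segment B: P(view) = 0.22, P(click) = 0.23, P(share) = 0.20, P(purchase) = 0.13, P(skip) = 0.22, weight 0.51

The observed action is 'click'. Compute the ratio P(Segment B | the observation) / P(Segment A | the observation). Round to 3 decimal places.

Since P(k|x) ∝ π_k f_k(x), the posterior odds are π_i f_i(x) / (π_j f_j(x)).
Component likelihoods at x = 'click':
  L_A = 0.34
  L_B = 0.23
0.1173 / 0.1666 ≈ 0.704

0.704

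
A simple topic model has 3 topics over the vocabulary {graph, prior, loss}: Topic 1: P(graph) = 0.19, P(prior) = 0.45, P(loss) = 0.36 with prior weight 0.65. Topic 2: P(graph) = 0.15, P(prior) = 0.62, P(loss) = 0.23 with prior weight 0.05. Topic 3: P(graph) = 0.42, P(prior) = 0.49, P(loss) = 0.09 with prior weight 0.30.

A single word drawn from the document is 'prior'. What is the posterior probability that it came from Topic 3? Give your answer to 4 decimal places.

0.3124

Posterior ∝ prior × likelihood, so P(k | x) ∝ w_k f_k(x); normalise over all components.
Component likelihoods at x = 'prior':
  L_1 = 0.45
  L_2 = 0.62
  L_3 = 0.49
Weight by the priors:
  w_1·L_1 = 0.65 × 0.45 = 0.2925
  w_2·L_2 = 0.05 × 0.62 = 0.031
  w_3·L_3 = 0.30 × 0.49 = 0.147
Evidence: 0.2925 + 0.031 + 0.147 = 0.4705
So the posterior for Topic 3 is 0.147 / 0.4705 ≈ 0.3124.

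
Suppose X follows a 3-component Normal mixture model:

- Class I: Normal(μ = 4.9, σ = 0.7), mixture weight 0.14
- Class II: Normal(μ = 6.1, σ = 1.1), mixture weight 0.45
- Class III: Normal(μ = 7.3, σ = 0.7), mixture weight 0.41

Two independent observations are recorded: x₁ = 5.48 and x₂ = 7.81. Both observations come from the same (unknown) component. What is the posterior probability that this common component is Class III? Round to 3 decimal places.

0.187

Apply Bayes' rule: the posterior for each component is proportional to its prior times its likelihood at x.
Since both observations come from the same component, the likelihood for component k is f_k(x₁)·f_k(x₂).
  L_I = [0.404328] × [0.000100718] = 4.07233e-05
  L_II = [0.309409] × [0.108332] = 0.0335189
  L_III = [0.0194042] × [0.437066] = 0.00848093
Weight by the priors:
  w_I·L_I = 0.14 × 4.07233e-05 = 5.70126e-06
  w_II·L_II = 0.45 × 0.0335189 = 0.0150835
  w_III·L_III = 0.41 × 0.00848093 = 0.00347718
Evidence: 5.70126e-06 + 0.0150835 + 0.00347718 = 0.0185664
P(Class III | data) = 0.00347718 / 0.0185664 ≈ 0.187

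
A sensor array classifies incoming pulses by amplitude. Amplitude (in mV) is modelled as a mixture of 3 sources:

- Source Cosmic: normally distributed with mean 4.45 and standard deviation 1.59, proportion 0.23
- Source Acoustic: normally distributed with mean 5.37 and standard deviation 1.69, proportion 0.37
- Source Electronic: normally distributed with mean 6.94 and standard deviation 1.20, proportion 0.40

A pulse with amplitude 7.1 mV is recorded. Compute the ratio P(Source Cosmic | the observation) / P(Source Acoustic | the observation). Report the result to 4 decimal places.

0.2782

Since P(k|x) ∝ π_k f_k(x), the posterior odds are π_i f_i(x) / (π_j f_j(x)).
Component likelihoods at x = 7.1 mV:
  L_Cosmic = (1/(1.59·√(2π)))·exp(−(7.1−4.45)²/(2·1.59²)) = 0.250907·exp(-1.38889) = 0.0625642
  L_Acoustic = (1/(1.69·√(2π)))·exp(−(7.1−5.37)²/(2·1.69²)) = 0.236061·exp(-0.52395) = 0.13979
  L_Electronic = (1/(1.20·√(2π)))·exp(−(7.1−6.94)²/(2·1.20²)) = 0.332452·exp(-0.00889) = 0.32951
0.0143898 / 0.0517222 ≈ 0.2782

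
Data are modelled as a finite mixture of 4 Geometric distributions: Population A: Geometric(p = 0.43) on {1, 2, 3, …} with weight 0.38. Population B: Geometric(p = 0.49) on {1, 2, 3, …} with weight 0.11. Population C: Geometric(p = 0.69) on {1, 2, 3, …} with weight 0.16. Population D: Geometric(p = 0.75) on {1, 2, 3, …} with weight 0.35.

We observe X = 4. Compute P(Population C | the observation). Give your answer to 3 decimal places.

0.073

Apply Bayes' rule: the posterior for each component is proportional to its prior times its likelihood at x.
Evaluate each component's likelihood at the observed value:
  f_A = 0.43·(1−0.43)^3 = 0.43·0.185193 = 0.079633
  f_B = 0.49·(1−0.49)^3 = 0.49·0.132651 = 0.064999
  f_C = 0.69·(1−0.69)^3 = 0.69·0.029791 = 0.0205558
  f_D = 0.75·(1−0.75)^3 = 0.75·0.015625 = 0.0117188
Prior × likelihood for each component:
  P(Z=A)·f_A = 0.38 × 0.079633 = 0.0302605
  P(Z=B)·f_B = 0.11 × 0.064999 = 0.00714989
  P(Z=C)·f_C = 0.16 × 0.0205558 = 0.00328893
  P(Z=D)·f_D = 0.35 × 0.0117188 = 0.00410156
Sum: 0.0302605 + 0.00714989 + 0.00328893 + 0.00410156 = 0.0448009
Responsibility of Population C: 0.00328893 / 0.0448009 ≈ 0.073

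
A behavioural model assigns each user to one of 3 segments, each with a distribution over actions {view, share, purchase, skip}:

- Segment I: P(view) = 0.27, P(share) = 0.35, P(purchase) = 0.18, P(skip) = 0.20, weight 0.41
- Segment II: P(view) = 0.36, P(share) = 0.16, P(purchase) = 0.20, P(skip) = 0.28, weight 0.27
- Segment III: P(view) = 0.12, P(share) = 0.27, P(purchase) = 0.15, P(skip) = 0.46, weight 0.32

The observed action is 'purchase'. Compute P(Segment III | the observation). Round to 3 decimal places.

0.273

The responsibility of component k is w_k f_k(x) divided by Σ_j w_j f_j(x).
Categorical probabilities:
  f_I = P(purchase | comp) = 0.18
  f_II = P(purchase | comp) = 0.20
  f_III = P(purchase | comp) = 0.15
Prior × likelihood for each component:
  w_I·f_I = 0.41 × 0.18 = 0.0738
  w_II·f_II = 0.27 × 0.2 = 0.054
  w_III·f_III = 0.32 × 0.15 = 0.048
Evidence: 0.0738 + 0.054 + 0.048 = 0.1758
Responsibility of Segment III: 0.048 / 0.1758 ≈ 0.273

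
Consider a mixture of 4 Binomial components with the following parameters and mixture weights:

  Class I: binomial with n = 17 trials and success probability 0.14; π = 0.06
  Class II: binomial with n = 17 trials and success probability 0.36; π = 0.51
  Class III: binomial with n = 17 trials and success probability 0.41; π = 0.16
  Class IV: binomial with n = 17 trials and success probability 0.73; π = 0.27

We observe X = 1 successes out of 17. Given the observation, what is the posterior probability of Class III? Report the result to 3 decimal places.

The responsibility of component k is π_k f_k(x) divided by Σ_j π_j f_j(x).
Binomial probabilities:
  p_I = 0.213085
  p_II = 0.00484876
  p_III = 0.00150267
  p_IV = 9.89902e-09
Unnormalised posteriors:
  π_I·p_I = 0.06 × 0.213085 = 0.0127851
  π_II·p_II = 0.51 × 0.00484876 = 0.00247287
  π_III·p_III = 0.16 × 0.00150267 = 0.000240428
  π_IV·p_IV = 0.27 × 9.89902e-09 = 2.67273e-09
Denominator: 0.0127851 + 0.00247287 + 0.000240428 + 2.67273e-09 = 0.0154984
Responsibility of Class III: 0.000240428 / 0.0154984 ≈ 0.016

0.016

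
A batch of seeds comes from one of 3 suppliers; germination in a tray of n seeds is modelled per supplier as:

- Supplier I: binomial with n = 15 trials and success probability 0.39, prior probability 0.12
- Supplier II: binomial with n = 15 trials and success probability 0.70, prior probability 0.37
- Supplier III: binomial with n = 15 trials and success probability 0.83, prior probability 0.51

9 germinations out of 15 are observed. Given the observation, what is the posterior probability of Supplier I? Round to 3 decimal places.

0.089

By Bayes' theorem, P(k | x) = π_k f_k(x) / Σ_j π_j f_j(x).
Component likelihoods at x = 9 germinations out of 15:
  L_I = C(15,9)·0.39^9·0.61^6 = 5005·0.000208728·0.0515204 = 0.0538226
  L_II = C(15,9)·0.70^9·0.30^6 = 5005·0.0403536·0.000729 = 0.147236
  L_III = C(15,9)·0.83^9·0.17^6 = 5005·0.18694·2.41376e-05 = 0.022584
Unnormalised posteriors:
  π_I·L_I = 0.12 × 0.0538226 = 0.00645871
  π_II·L_II = 0.37 × 0.147236 = 0.0544773
  π_III·L_III = 0.51 × 0.022584 = 0.0115178
Evidence: 0.00645871 + 0.0544773 + 0.0115178 = 0.0724539
So the posterior for Supplier I is 0.00645871 / 0.0724539 ≈ 0.089.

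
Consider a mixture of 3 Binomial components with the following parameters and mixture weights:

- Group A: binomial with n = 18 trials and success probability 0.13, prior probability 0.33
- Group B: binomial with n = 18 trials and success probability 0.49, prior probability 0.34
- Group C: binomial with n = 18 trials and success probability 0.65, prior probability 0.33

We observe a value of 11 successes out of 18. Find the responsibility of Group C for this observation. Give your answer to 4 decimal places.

The responsibility of component k is π_k f_k(x) divided by Σ_j π_j f_j(x).
Binomial probabilities:
  p_A = C(18,11)·0.13^11·0.87^7 = 31824·1.79216e-10·0.377255 = 2.15162e-06
  p_B = C(18,11)·0.49^11·0.51^7 = 31824·0.000390982·0.00897411 = 0.111661
  p_C = C(18,11)·0.65^11·0.35^7 = 31824·0.00875078·0.000643393 = 0.179175
Prior × likelihood for each component:
  π_A·p_A = 0.33 × 2.15162e-06 = 7.10036e-07
  π_B·p_B = 0.34 × 0.111661 = 0.0379649
  π_C·p_C = 0.33 × 0.179175 = 0.0591278
Sum: 7.10036e-07 + 0.0379649 + 0.0591278 = 0.0970934
So the posterior for Group C is 0.0591278 / 0.0970934 ≈ 0.6090.

0.6090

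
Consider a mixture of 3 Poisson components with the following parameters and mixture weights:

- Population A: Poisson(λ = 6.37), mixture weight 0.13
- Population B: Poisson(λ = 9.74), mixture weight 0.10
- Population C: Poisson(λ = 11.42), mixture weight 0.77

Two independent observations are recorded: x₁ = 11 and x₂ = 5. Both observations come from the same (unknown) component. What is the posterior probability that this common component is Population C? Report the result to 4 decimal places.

0.6046

Posterior ∝ prior × likelihood, so P(k | x) ∝ π_k f_k(x); normalise over all components.
Since both observations come from the same component, the likelihood for component k is f_k(x₁)·f_k(x₂).
  f_A = [e^(−6.37)·6.37^11/11! = 0.0300554] × [0.149644] = 0.00449761
  f_B = [e^(−9.74)·9.74^11/11! = 0.110399] × [0.0430116] = 0.00474843
  f_C = [e^(−11.42)·11.42^11/11! = 0.118448] × [0.0177626] = 0.00210395
Prior × likelihood for each component:
  π_A·f_A = 0.13 × 0.00449761 = 0.00058469
  π_B·f_B = 0.10 × 0.00474843 = 0.000474843
  π_C·f_C = 0.77 × 0.00210395 = 0.00162004
Normaliser: 0.00058469 + 0.000474843 + 0.00162004 = 0.00267957
Responsibility of Population C: 0.00162004 / 0.00267957 ≈ 0.6046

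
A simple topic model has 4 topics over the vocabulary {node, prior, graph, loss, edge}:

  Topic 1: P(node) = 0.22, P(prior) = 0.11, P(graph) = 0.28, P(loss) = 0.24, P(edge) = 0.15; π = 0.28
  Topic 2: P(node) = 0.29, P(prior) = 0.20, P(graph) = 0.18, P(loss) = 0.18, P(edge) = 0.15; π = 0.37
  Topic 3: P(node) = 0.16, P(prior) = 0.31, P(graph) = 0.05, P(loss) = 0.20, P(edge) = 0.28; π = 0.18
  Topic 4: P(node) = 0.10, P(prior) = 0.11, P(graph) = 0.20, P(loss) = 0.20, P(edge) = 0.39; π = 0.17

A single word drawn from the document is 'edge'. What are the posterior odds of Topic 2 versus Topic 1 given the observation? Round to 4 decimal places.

The posterior odds equal the prior odds times the likelihood ratio: (w_i/w_j)·(f_i(x)/f_j(x)).
Evaluate each component's likelihood at the observed value:
  p_1 = P(edge | comp) = 0.15
  p_2 = P(edge | comp) = 0.15
  p_3 = P(edge | comp) = 0.28
  p_4 = P(edge | comp) = 0.39
Posterior odds = (w_2·p_2) / (w_1·p_1) = (0.37·0.15) / (0.28·0.15) = 0.0555 / 0.042 ≈ 1.3214

1.3214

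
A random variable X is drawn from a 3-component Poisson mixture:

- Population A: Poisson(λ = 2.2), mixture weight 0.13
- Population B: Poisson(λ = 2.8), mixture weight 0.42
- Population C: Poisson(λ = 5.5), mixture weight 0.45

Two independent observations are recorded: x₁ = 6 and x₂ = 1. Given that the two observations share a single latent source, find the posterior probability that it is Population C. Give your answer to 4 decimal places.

P(component k | x) = P(Z=k)·f_k(x) / marginal(x), where marginal(x) = Σ_j P(Z=j)·f_j(x).
Since both observations come from the same component, the likelihood for component k is f_k(x₁)·f_k(x₂).
  p_A = [0.0174484] × [0.243767] = 0.00425334
  p_B = [0.0406997] × [0.170268] = 0.00692986
  p_C = [0.157117] × [0.0224772] = 0.00353156
Unnormalised posteriors:
  P(Z=A)·p_A = 0.13 × 0.00425334 = 0.000552935
  P(Z=B)·p_B = 0.42 × 0.00692986 = 0.00291054
  P(Z=C)·p_C = 0.45 × 0.00353156 = 0.0015892
Denominator: 0.000552935 + 0.00291054 + 0.0015892 = 0.00505268
P(Population C | data) ≈ 0.3145

0.3145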